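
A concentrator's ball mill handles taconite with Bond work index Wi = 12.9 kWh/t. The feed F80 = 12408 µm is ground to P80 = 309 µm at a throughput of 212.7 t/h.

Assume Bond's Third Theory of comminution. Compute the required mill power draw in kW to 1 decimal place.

W_Bond = 10·Wi·(1/√P₈₀ − 1/√F₈₀)
W = 10·12.9·(1/√309 − 1/√12408) = 10·12.9·(0.047911) = 6.1805 kWh/t
Power = W × throughput = 6.1805 kWh/t × 212.7 t/h = 1314.6 kW

P = 1314.6 kW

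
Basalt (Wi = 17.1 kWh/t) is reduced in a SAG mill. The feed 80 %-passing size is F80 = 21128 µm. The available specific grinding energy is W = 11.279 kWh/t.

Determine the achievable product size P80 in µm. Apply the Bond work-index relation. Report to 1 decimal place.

W = 10 Wi / √P80 − 10 Wi / √F80
1/√P80 = 1/√F80 + W/(10·Wi)
  = 11.2790/(10·17.1) + 1/√21128 = 0.065959 + 0.006880 = 0.072839
P80 = (1/0.072839)² = 13.7289² = 188.48 µm

P80 = 188.5 µm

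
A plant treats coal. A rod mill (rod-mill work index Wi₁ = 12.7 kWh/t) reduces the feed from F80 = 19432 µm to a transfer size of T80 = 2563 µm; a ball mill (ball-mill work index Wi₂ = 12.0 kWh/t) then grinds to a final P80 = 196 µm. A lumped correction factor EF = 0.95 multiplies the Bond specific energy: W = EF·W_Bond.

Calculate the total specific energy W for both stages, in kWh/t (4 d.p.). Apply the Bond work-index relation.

W = 10·Wi·[P80^(−½) − F80^(−½)]
Stage 1 (19432→2563 µm, Wi₁=12.7): W₁ = 10·12.7·(0.019753 − 0.007174) = 1.5975 kWh/t
Stage 2 (2563→196 µm, Wi₂=12.0): W₂ = 10·12.0·(0.071429 − 0.019753) = 6.2011 kWh/t
W = W₁ + W₂ = 1.5975 + 6.2011 = 7.7986 kWh/t
W_actual = 0.95 × 7.7986 = 7.4087 kWh/t

W = 7.4087 kWh/t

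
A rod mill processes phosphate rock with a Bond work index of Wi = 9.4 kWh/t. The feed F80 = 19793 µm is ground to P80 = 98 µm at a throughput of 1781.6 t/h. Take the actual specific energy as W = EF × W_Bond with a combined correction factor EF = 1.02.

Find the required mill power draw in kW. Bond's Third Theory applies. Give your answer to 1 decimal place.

P = 16041.2 kW

W = 10 Wi / √P80 − 10 Wi / √F80
W = 10·9.4·(1/√98 − 1/√19793) = 10·9.4·(0.093907) = 8.8273 kWh/t
With EF = 1.02: W = 8.8273·1.02 = 9.0038 kWh/t
Mill draw = 9.0038 × 1781.6 = 16041.2 kW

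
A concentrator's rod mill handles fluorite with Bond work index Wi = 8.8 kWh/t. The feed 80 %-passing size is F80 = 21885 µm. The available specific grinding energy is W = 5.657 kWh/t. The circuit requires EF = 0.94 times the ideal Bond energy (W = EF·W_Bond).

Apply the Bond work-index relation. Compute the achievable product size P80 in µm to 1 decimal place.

W = 10 Wi / √P80 − 10 Wi / √F80
W_Bond = W / EF = 5.657 / 0.94 = 6.0181 kWh/t
P80^(−½) = W_Bond/(10 Wi) + F80^(−½)
  = 6.0181/(10·8.8) + 1/√21885 = 0.068387 + 0.006760 = 0.075147
P80 = (1/0.075147)² = 13.3072² = 177.08 µm

P80 = 177.1 µm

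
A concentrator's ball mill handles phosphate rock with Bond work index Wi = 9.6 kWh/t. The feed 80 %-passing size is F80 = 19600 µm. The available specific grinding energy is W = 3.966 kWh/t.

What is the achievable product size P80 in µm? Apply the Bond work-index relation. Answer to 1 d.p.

W = 10 Wi (1/√P80 − 1/√F80)  [Bond]
⇒ 1/√P80 = W/(10·Wi) + 1/√F80
  = 3.9660/(10·9.6) + 1/√19600 = 0.041313 + 0.007143 = 0.048455
P80 = (1/0.048455)² = 20.6376² = 425.91 µm

P80 = 425.9 µm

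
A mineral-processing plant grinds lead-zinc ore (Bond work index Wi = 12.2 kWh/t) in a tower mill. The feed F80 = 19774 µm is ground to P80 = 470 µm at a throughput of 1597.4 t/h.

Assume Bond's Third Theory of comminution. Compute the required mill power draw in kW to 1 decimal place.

P = 7603.4 kW

W = 10·Wi·(P80^(-½) − F80^(-½))
W = 10·12.2·(1/√470 − 1/√19774) = 10·12.2·(0.039015) = 4.7599 kWh/t
Power = W × throughput = 4.7599 kWh/t × 1597.4 t/h = 7603.4 kW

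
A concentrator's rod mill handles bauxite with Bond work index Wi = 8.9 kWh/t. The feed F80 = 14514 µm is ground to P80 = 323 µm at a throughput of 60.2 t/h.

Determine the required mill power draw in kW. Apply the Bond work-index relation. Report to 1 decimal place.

P = 253.6 kW

W = 10·Wi·[P80^(−½) − F80^(−½)]
W = 10·8.9·(1/√323 − 1/√14514) = 10·8.9·(0.047341) = 4.2133 kWh/t
Mill draw = 4.2133 × 60.2 = 253.6 kW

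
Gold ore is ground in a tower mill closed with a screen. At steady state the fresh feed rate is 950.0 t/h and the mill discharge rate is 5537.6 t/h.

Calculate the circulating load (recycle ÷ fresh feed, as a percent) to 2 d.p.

Discharge = new feed + return, hence
R = M − F = 5537.6 − 950.0 = 4587.6 t/h
CL = 100·R/F = 100·4587.6/950.0 = 482.91 %

CL = 482.91 %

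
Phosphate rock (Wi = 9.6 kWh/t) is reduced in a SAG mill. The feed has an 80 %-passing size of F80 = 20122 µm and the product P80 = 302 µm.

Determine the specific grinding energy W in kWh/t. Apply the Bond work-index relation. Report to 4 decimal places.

W = 4.8474 kWh/t

W = 10·Wi·(P80^(-½) − F80^(-½))
1/√302 = 0.057544;  1/√20122 = 0.007050
W = 10·9.6·(0.057544 − 0.007050) = 4.8474 kWh/t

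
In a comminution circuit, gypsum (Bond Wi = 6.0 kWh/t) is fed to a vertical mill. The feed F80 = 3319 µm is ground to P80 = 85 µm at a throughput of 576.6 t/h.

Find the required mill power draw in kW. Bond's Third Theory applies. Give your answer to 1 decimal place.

W = 10 Wi (1/√P80 − 1/√F80)  [Bond]
W = 10·6.0·(1/√85 − 1/√3319) = 10·6.0·(0.091107) = 5.4664 kWh/t
P = W·T = 5.4664·576.6 = 3152.0 kW

P = 3152.0 kW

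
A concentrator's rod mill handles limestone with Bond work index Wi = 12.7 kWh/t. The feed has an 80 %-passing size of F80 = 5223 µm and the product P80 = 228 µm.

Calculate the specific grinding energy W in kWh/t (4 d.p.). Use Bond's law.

W = 6.6535 kWh/t

W = 10 Wi (P80^-0.5 − F80^-0.5)
1/√228 = 0.066227;  1/√5223 = 0.013837
W = 10·12.7·(0.066227 − 0.013837) = 6.6535 kWh/t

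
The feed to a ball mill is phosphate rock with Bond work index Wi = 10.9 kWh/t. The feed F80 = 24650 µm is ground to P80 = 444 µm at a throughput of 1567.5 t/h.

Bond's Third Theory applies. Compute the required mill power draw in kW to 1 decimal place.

W = 10 Wi / √P80 − 10 Wi / √F80
W = 10·10.9·(1/√444 − 1/√24650) = 10·10.9·(0.041089) = 4.4787 kWh/t
P = W·T = 4.4787·1567.5 = 7020.3 kW

P = 7020.3 kW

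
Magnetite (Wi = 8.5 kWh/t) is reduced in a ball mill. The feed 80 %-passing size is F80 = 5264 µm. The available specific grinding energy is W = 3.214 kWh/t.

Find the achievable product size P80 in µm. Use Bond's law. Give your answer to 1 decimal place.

P80 = 375.7 µm

W = 10·Wi·(P80^(-½) − F80^(-½))
P80^(−½) = W/(10 Wi) + F80^(−½)
  = 3.2140/(10·8.5) + 1/√5264 = 0.037812 + 0.013783 = 0.051595
P80 = (1/0.051595)² = 19.3818² = 375.66 µm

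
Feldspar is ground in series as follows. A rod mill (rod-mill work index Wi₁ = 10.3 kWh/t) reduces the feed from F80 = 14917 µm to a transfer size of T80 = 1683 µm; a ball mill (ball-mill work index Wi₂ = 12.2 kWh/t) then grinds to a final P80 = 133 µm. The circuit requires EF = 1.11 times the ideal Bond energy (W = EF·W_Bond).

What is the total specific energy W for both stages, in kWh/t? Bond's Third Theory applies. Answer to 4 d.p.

W = 10 Wi (P80^-0.5 − F80^-0.5)
Stage 1 (14917→1683 µm, Wi₁=10.3): W₁ = 10·10.3·(0.024376 − 0.008188) = 1.6674 kWh/t
Stage 2 (1683→133 µm, Wi₂=12.2): W₂ = 10·12.2·(0.086711 − 0.024376) = 7.6049 kWh/t
W = W₁ + W₂ = 1.6674 + 7.6049 = 9.2723 kWh/t
W_actual = 1.11 × 9.2723 = 10.2922 kWh/t

W = 10.2922 kWh/t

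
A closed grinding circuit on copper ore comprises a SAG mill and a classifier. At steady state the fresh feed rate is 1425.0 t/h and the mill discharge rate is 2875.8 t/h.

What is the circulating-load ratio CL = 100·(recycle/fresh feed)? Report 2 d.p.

M = F + R at steady state, so:
R = M − F = 2875.8 − 1425.0 = 1450.8 t/h
CL = 100·R/F = 100·1450.8/1425.0 = 101.81 %

CL = 101.81 %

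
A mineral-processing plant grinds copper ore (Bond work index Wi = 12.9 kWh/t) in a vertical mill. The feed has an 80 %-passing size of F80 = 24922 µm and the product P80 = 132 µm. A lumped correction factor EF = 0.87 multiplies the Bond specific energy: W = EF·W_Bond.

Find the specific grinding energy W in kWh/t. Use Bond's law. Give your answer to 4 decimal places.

W_Bond = 10·Wi·(1/√P₈₀ − 1/√F₈₀)
1/√132 = 0.087039;  1/√24922 = 0.006334
W = 10·12.9·(0.087039 − 0.006334) = 10.4109 kWh/t
Corrected W = EF·W_Bond = 0.87·10.4109 = 9.0575 kWh/t

W = 9.0575 kWh/t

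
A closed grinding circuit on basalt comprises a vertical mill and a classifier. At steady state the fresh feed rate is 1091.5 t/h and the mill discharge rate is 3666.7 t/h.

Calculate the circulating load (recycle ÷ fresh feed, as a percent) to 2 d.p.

Discharge = new feed + return, hence
R = M − F = 3666.7 − 1091.5 = 2575.2 t/h
CL = 100·R/F = 100·2575.2/1091.5 = 235.93 %

CL = 235.93 %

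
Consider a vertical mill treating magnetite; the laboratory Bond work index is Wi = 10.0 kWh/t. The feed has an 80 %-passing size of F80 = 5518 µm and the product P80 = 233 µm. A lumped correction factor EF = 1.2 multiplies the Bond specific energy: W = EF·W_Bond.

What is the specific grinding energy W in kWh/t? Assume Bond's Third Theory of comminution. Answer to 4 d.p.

W = 6.2460 kWh/t

W = 10 Wi / √P80 − 10 Wi / √F80
1/√233 = 0.065512;  1/√5518 = 0.013462
W = 10·10.0·(0.065512 − 0.013462) = 5.2050 kWh/t
Corrected W = EF·W_Bond = 1.2·5.2050 = 6.2460 kWh/t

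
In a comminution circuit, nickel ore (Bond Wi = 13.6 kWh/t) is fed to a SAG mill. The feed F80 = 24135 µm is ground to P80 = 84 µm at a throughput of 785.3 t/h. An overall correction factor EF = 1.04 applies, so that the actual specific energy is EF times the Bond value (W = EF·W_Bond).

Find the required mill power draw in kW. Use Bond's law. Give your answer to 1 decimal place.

Bond:  W = 10 Wi (1/√P − 1/√F)
W = 10·13.6·(1/√84 − 1/√24135) = 10·13.6·(0.102672) = 13.9634 kWh/t
With EF = 1.04: W = 13.9634·1.04 = 14.5219 kWh/t
P_mill = W·ṁ = 14.5219·785.3 = 11404.1 kW

P = 11404.1 kW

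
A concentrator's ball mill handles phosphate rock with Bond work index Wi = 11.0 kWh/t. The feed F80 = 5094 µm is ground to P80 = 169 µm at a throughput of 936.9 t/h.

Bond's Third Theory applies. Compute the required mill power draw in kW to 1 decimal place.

P = 6483.7 kW

W = 10 Wi (1/√P80 − 1/√F80)  [Bond]
W = 10·11.0·(1/√169 − 1/√5094) = 10·11.0·(0.062912) = 6.9203 kWh/t
Power = W × throughput = 6.9203 kWh/t × 936.9 t/h = 6483.7 kW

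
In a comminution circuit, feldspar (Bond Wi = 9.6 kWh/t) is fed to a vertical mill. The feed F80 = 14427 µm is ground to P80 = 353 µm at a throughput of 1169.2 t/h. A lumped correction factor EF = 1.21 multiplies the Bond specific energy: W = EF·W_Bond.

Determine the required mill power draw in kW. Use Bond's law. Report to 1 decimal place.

P = 6097.9 kW

W = 10 Wi (1/√P80 − 1/√F80)  [Bond]
W = 10·9.6·(1/√353 − 1/√14427) = 10·9.6·(0.044899) = 4.3103 kWh/t
With EF = 1.21: W = 4.3103·1.21 = 5.2155 kWh/t
Mill draw = 5.2155 × 1169.2 = 6097.9 kW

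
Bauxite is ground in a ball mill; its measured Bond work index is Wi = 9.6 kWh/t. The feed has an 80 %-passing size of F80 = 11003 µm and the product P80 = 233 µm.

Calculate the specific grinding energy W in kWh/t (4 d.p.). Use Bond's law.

W = 5.3740 kWh/t

W = 10·Wi·(P80^(-½) − F80^(-½))
1/√233 = 0.065512;  1/√11003 = 0.009533
W = 10·9.6·(0.065512 − 0.009533) = 5.3740 kWh/t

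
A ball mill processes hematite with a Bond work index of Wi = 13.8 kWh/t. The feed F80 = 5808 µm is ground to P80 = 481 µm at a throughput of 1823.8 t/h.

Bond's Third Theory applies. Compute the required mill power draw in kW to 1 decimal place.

W = 10 Wi (P80^-0.5 − F80^-0.5)
W = 10·13.8·(1/√481 − 1/√5808) = 10·13.8·(0.032474) = 4.4815 kWh/t
P = W·T = 4.4815·1823.8 = 8173.3 kW

P = 8173.3 kW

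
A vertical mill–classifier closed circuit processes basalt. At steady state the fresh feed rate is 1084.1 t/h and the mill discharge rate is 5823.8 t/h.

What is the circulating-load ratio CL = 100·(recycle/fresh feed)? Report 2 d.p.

Mill node: discharge = fresh + recycle.
R = M − F = 5823.8 − 1084.1 = 4739.7 t/h
CL = 100·R/F = 100·4739.7/1084.1 = 437.20 %

CL = 437.20 %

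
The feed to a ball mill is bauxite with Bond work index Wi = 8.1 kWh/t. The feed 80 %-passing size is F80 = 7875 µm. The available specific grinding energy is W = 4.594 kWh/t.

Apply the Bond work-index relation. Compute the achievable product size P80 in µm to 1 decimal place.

W = 10 Wi (1/√P80 − 1/√F80)  [Bond]
1/√P80 = 1/√F80 + W/(10·Wi)
  = 4.5940/(10·8.1) + 1/√7875 = 0.056716 + 0.011269 = 0.067985
P80 = (1/0.067985)² = 14.7092² = 216.36 µm

P80 = 216.4 µm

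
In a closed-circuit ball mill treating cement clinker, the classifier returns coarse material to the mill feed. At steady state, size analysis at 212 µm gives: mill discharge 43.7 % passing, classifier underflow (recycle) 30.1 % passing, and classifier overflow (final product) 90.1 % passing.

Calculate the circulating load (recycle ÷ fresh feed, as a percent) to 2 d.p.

CL = 341.18 %

Classifier node, passing 212 µm:
r = (o − d)/(d − u)
r = (90.1 − 43.7)/(43.7 − 30.1) = 46.4/13.6 = 3.4118
CL = 100·r = 341.18 %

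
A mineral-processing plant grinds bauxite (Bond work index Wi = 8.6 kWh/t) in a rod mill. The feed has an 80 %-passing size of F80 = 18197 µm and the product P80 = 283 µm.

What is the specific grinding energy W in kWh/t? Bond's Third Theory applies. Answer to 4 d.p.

W = 10 Wi (1/√P80 − 1/√F80)  [Bond]
1/√283 = 0.059444;  1/√18197 = 0.007413
W = 10·8.6·(0.059444 − 0.007413) = 4.4746 kWh/t

W = 4.4746 kWh/t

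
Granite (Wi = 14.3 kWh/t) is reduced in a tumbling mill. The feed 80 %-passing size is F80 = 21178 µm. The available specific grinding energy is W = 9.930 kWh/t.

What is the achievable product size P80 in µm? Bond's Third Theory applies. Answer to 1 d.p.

Bond: W = 10·Wi·(1/√P80 − 1/√F80)
P80^-0.5 = F80^-0.5 + W/(10 Wi)
  = 9.9300/(10·14.3) + 1/√21178 = 0.069441 + 0.006872 = 0.076312
P80 = (1/0.076312)² = 13.1041² = 171.72 µm

P80 = 171.7 µm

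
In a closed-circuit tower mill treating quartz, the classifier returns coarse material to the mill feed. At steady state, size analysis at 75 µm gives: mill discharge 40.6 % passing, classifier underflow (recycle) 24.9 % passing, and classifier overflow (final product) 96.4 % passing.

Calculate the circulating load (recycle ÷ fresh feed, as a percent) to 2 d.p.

Classifier node, passing 75 µm:
(1+r)d = ru + o → r = (o−d)/(d−u)
r = (96.4 − 40.6)/(40.6 − 24.9) = 55.8/15.7 = 3.5541
CL = 100·r = 355.41 %

CL = 355.41 %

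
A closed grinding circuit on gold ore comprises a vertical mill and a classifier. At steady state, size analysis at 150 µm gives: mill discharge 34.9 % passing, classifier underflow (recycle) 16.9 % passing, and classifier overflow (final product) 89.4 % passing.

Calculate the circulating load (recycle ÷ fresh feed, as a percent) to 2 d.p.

Classifier node, passing 150 µm:
r = (o − d)/(d − u)
r = (89.4 − 34.9)/(34.9 − 16.9) = 54.5/18.0 = 3.0278
CL = 100·r = 302.78 %

CL = 302.78 %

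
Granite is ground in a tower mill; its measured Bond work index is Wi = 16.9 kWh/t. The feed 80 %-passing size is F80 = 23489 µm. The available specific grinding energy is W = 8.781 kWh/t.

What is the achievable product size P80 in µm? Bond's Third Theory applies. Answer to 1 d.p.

P80 = 292.4 µm

W_Bond = 10·Wi·(1/√P₈₀ − 1/√F₈₀)
1/√P80 = 1/√F80 + W/(10·Wi)
  = 8.7810/(10·16.9) + 1/√23489 = 0.051959 + 0.006525 = 0.058483
P80 = (1/0.058483)² = 17.0989² = 292.37 µm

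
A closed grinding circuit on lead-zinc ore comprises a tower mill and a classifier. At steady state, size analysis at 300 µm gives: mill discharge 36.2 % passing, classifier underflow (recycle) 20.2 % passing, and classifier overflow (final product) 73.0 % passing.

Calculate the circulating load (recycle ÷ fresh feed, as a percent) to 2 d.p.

Two-product formula at 300 µm:
d + r·d = r·u + o → r(d−u) = o−d
r = (73.0 − 36.2)/(36.2 − 20.2) = 36.8/16.0 = 2.3000
CL = 100·r = 230.00 %

CL = 230.00 %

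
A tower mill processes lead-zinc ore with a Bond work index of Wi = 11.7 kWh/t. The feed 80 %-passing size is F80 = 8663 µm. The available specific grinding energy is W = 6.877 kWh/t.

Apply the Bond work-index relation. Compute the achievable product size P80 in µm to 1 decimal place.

P80 = 206.9 µm

W = 10 Wi (P80^-0.5 − F80^-0.5)
P80^-0.5 = F80^-0.5 + W/(10 Wi)
  = 6.8770/(10·11.7) + 1/√8663 = 0.058778 + 0.010744 = 0.069522
P80 = (1/0.069522)² = 14.3840² = 206.90 µm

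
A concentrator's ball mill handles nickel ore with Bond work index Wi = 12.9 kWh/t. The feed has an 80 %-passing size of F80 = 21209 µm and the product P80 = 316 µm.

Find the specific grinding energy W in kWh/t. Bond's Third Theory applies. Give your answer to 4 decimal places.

W = 6.3710 kWh/t

Bond:  W = 10 Wi (1/√P − 1/√F)
1/√316 = 0.056254;  1/√21209 = 0.006867
W = 10·12.9·(0.056254 − 0.006867) = 6.3710 kWh/t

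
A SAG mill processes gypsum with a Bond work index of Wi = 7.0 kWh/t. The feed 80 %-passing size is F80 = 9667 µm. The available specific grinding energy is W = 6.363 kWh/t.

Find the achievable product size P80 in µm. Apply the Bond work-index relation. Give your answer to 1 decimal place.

P80 = 97.9 µm

W = 10·Wi·(P80^(-½) − F80^(-½))
⇒ 1/√P80 = W/(10 Wi) + 1/√F80
  = 6.3630/(10·7.0) + 1/√9667 = 0.090900 + 0.010171 = 0.101071
P80 = (1/0.101071)² = 9.8941² = 97.89 µm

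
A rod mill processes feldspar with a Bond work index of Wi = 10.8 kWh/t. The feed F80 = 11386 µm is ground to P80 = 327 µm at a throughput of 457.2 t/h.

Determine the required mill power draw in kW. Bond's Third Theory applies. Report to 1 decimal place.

P = 2267.8 kW

W = 10 Wi (P80^-0.5 − F80^-0.5)
W = 10·10.8·(1/√327 − 1/√11386) = 10·10.8·(0.045929) = 4.9603 kWh/t
Power = W × throughput = 4.9603 kWh/t × 457.2 t/h = 2267.8 kW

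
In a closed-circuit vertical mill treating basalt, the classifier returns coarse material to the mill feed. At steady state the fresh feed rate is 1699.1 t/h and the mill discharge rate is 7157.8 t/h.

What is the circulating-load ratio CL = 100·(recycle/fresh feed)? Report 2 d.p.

CL = 321.27 %

Discharge = new feed + return, hence
R = M − F = 7157.8 − 1699.1 = 5458.7 t/h
CL = 100·R/F = 100·5458.7/1699.1 = 321.27 %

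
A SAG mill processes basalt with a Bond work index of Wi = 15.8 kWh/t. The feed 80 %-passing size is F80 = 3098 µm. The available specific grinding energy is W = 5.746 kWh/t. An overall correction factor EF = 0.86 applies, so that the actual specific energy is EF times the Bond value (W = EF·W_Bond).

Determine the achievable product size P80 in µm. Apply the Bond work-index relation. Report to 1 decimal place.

Bond: W = 10·Wi·(1/√P80 − 1/√F80)
W_Bond = W / EF = 5.746 / 0.86 = 6.6814 kWh/t
⇒ 1/√P80 = W_Bond/(10 Wi) + 1/√F80
  = 6.6814/(10·15.8) + 1/√3098 = 0.042287 + 0.017966 = 0.060254
P80 = (1/0.060254)² = 16.5965² = 275.44 µm

P80 = 275.4 µm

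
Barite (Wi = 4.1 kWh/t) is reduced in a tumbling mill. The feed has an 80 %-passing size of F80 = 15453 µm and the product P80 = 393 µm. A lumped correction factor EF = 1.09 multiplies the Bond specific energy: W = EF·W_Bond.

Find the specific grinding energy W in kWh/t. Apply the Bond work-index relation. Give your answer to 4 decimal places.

W_Bond = 10·Wi·(1/√P₈₀ − 1/√F₈₀)
1/√393 = 0.050443;  1/√15453 = 0.008044
W = 10·4.1·(0.050443 − 0.008044) = 1.7384 kWh/t
Corrected W = EF·W_Bond = 1.09·1.7384 = 1.8948 kWh/t

W = 1.8948 kWh/t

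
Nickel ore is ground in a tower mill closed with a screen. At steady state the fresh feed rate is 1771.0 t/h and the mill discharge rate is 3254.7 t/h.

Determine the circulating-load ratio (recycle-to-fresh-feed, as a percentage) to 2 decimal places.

Steady state: M = F + R.
R = M − F = 3254.7 − 1771.0 = 1483.7 t/h
CL = 100·R/F = 100·1483.7/1771.0 = 83.78 %

CL = 83.78 %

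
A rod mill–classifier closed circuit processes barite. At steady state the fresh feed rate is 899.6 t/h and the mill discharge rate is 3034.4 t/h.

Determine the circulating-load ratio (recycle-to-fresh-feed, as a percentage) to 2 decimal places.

Discharge = new feed + return, hence
R = M − F = 3034.4 − 899.6 = 2134.8 t/h
CL = 100·R/F = 100·2134.8/899.6 = 237.31 %

CL = 237.31 %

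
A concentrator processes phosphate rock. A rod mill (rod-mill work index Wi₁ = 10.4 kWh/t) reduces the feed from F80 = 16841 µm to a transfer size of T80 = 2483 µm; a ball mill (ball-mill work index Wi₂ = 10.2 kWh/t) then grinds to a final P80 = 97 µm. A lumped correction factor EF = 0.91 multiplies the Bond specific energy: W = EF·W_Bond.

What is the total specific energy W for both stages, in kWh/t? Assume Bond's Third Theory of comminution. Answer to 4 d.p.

W = 8.7317 kWh/t

W = 10 Wi (1/√P80 − 1/√F80)  [Bond]
Stage 1 (16841→2483 µm, Wi₁=10.4): W₁ = 10·10.4·(0.020068 − 0.007706) = 1.2857 kWh/t
Stage 2 (2483→97 µm, Wi₂=10.2): W₂ = 10·10.2·(0.101535 − 0.020068) = 8.3096 kWh/t
W = W₁ + W₂ = 1.2857 + 8.3096 = 9.5953 kWh/t
With EF = 0.91: W = 9.5953·0.91 = 8.7317 kWh/t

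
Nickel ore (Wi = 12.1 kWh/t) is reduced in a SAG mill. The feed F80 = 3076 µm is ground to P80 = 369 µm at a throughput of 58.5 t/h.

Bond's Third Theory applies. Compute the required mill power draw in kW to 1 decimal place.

W = 10·Wi·(P80^(-½) − F80^(-½))
W = 10·12.1·(1/√369 − 1/√3076) = 10·12.1·(0.034027) = 4.1173 kWh/t
P = W·T = 4.1173·58.5 = 240.9 kW

P = 240.9 kW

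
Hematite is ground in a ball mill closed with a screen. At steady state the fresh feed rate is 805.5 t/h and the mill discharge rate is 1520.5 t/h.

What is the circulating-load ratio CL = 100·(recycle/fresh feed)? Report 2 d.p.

CL = 88.76 %

Steady state: M = F + R.
R = M − F = 1520.5 − 805.5 = 715.0 t/h
CL = 100·R/F = 100·715.0/805.5 = 88.76 %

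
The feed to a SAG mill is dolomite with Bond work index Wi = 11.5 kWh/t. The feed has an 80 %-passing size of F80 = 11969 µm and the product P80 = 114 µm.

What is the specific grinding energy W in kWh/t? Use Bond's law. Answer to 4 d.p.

W_Bond = 10·Wi·(1/√P₈₀ − 1/√F₈₀)
1/√114 = 0.093659;  1/√11969 = 0.009141
W = 10·11.5·(0.093659 − 0.009141) = 9.7196 kWh/t

W = 9.7196 kWh/t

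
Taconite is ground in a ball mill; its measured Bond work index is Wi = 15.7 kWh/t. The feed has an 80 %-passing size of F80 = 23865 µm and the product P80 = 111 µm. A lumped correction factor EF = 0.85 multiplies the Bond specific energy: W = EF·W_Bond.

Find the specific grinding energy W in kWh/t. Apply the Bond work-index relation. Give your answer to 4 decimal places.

W = 10 Wi (P80^-0.5 − F80^-0.5)
1/√111 = 0.094916;  1/√23865 = 0.006473
W = 10·15.7·(0.094916 − 0.006473) = 13.8855 kWh/t
W_actual = 0.85 × 13.8855 = 11.8027 kWh/t

W = 11.8027 kWh/t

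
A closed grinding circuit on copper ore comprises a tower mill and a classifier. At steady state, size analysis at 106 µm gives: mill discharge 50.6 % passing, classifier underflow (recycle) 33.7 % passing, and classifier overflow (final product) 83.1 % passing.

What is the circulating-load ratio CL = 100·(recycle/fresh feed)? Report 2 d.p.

Let r = R/F. Size balance at 106 µm:
(1+r)·d = r·u + o ⇒ r = (o−d)/(d−u)
r = (83.1 − 50.6)/(50.6 − 33.7) = 32.5/16.9 = 1.9231
CL = 100·r = 192.31 %

CL = 192.31 %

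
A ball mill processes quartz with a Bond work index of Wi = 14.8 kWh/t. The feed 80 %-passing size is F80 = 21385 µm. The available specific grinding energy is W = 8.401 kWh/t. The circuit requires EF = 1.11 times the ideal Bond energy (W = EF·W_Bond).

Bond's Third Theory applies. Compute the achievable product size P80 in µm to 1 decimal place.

P80 = 297.5 µm

Bond:  W = 10 Wi (1/√P − 1/√F)
W_Bond = W / EF = 8.401 / 1.11 = 7.5685 kWh/t
1/√P80 = 1/√F80 + W_Bond/(10·Wi)
  = 7.5685/(10·14.8) + 1/√21385 = 0.051138 + 0.006838 = 0.057977
P80 = (1/0.057977)² = 17.2484² = 297.51 µm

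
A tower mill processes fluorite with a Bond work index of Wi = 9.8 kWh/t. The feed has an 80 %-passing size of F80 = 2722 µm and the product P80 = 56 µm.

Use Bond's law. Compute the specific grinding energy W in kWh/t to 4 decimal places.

W = 11.2174 kWh/t

W = 10 Wi / √P80 − 10 Wi / √F80
1/√56 = 0.133631;  1/√2722 = 0.019167
W = 10·9.8·(0.133631 − 0.019167) = 11.2174 kWh/t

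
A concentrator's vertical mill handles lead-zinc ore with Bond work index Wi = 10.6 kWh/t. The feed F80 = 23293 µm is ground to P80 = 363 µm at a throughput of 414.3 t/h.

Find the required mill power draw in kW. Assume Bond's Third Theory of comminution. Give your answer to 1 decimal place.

W = 10·Wi·[P80^(−½) − F80^(−½)]
W = 10·10.6·(1/√363 − 1/√23293) = 10·10.6·(0.045934) = 4.8690 kWh/t
Power = W × throughput = 4.8690 kWh/t × 414.3 t/h = 2017.2 kW

P = 2017.2 kW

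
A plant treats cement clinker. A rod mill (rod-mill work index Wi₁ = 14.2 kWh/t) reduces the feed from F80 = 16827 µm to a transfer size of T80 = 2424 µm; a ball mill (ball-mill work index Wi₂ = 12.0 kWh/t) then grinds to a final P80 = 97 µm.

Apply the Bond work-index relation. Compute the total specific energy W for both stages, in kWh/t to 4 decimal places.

W = 11.5363 kWh/t

W = 10·Wi·[P80^(−½) − F80^(−½)]
Stage 1 (16827→2424 µm, Wi₁=14.2): W₁ = 10·14.2·(0.020311 − 0.007709) = 1.7895 kWh/t
Stage 2 (2424→97 µm, Wi₂=12.0): W₂ = 10·12.0·(0.101535 − 0.020311) = 9.7468 kWh/t
W = W₁ + W₂ = 1.7895 + 9.7468 = 11.5363 kWh/t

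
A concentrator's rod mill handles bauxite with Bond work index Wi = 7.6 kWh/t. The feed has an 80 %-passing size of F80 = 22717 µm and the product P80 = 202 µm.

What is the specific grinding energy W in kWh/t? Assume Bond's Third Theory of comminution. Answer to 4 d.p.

Bond:  W = 10 Wi (1/√P − 1/√F)
1/√202 = 0.070360;  1/√22717 = 0.006635
W = 10·7.6·(0.070360 − 0.006635) = 4.8431 kWh/t

W = 4.8431 kWh/t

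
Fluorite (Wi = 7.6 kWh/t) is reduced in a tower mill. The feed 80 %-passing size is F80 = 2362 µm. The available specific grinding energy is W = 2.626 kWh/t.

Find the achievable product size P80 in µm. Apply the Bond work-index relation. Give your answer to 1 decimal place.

W = 10·Wi·(P80^(-½) − F80^(-½))
P80^-0.5 = F80^-0.5 + W/(10 Wi)
  = 2.6260/(10·7.6) + 1/√2362 = 0.034553 + 0.020576 = 0.055129
P80 = (1/0.055129)² = 18.1394² = 329.04 µm

P80 = 329.0 µm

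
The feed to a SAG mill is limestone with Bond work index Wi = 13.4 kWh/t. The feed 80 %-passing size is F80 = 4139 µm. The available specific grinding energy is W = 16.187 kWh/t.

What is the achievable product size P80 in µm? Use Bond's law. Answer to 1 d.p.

P80 = 53.8 µm

Bond: W = 10·Wi·(1/√P80 − 1/√F80)
P80^(−½) = W/(10 Wi) + F80^(−½)
  = 16.1870/(10·13.4) + 1/√4139 = 0.120799 + 0.015544 = 0.136342
P80 = (1/0.136342)² = 7.3345² = 53.79 µm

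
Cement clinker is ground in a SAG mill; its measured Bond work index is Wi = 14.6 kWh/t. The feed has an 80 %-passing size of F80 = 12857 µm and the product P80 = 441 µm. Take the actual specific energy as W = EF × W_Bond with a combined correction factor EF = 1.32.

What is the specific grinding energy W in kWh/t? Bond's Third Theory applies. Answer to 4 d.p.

W = 7.4775 kWh/t

W = 10 Wi (1/√P80 − 1/√F80)  [Bond]
1/√441 = 0.047619;  1/√12857 = 0.008819
W = 10·14.6·(0.047619 − 0.008819) = 5.6648 kWh/t
W_actual = 1.32 × 5.6648 = 7.4775 kWh/t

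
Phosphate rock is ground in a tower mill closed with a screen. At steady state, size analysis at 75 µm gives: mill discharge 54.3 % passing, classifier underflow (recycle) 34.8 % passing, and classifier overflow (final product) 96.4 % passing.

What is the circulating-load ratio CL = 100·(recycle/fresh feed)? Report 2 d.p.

CL = 215.90 %

Classifier node, passing 75 µm:
(1+r)d = ru + o → r = (o−d)/(d−u)
r = (96.4 − 54.3)/(54.3 − 34.8) = 42.1/19.5 = 2.1590
CL = 100·r = 215.90 %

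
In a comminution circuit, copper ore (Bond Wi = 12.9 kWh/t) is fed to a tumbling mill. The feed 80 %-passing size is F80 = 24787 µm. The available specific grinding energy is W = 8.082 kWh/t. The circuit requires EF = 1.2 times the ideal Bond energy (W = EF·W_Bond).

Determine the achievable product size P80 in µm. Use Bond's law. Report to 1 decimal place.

W_Bond = 10·Wi·(1/√P₈₀ − 1/√F₈₀)
W_Bond = W / EF = 8.082 / 1.2 = 6.7350 kWh/t
P80^(−½) = W_Bond/(10 Wi) + F80^(−½)
  = 6.7350/(10·12.9) + 1/√24787 = 0.052209 + 0.006352 = 0.058561
P80 = (1/0.058561)² = 17.0762² = 291.60 µm

P80 = 291.6 µm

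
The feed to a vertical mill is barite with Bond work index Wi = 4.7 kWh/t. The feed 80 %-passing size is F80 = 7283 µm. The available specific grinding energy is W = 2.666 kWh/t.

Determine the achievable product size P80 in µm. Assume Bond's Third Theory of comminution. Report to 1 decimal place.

W = 10 Wi (P80^-0.5 − F80^-0.5)
1/√P80 = 1/√F80 + W/(10·Wi)
  = 2.6660/(10·4.7) + 1/√7283 = 0.056723 + 0.011718 = 0.068441
P80 = (1/0.068441)² = 14.6111² = 213.48 µm

P80 = 213.5 µm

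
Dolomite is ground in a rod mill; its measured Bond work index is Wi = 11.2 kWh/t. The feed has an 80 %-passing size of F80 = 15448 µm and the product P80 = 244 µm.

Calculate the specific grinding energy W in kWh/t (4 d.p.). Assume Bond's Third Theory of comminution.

W = 6.2689 kWh/t

W = 10·Wi·(P80^(-½) − F80^(-½))
1/√244 = 0.064018;  1/√15448 = 0.008046
W = 10·11.2·(0.064018 − 0.008046) = 6.2689 kWh/t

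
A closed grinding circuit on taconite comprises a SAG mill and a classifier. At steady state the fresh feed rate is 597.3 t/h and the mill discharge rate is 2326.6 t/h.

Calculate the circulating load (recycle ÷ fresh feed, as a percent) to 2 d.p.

Discharge = new feed + return, hence
R = M − F = 2326.6 − 597.3 = 1729.3 t/h
CL = 100·R/F = 100·1729.3/597.3 = 289.52 %

CL = 289.52 %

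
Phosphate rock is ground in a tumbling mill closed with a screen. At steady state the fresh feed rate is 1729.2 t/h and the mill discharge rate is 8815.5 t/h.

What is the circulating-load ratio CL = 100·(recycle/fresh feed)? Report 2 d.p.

CL = 409.80 %

M = F + R at steady state, so:
R = M − F = 8815.5 − 1729.2 = 7086.3 t/h
CL = 100·R/F = 100·7086.3/1729.2 = 409.80 %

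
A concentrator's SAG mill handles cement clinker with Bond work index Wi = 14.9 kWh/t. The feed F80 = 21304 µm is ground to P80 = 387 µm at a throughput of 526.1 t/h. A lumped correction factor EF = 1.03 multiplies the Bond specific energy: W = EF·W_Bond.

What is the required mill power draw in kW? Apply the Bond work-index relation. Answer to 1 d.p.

P = 3551.1 kW

W = 10 Wi (1/√P80 − 1/√F80)  [Bond]
W = 10·14.9·(1/√387 − 1/√21304) = 10·14.9·(0.043982) = 6.5533 kWh/t
Corrected W = EF·W_Bond = 1.03·6.5533 = 6.7499 kWh/t
P_mill = W·ṁ = 6.7499·526.1 = 3551.1 kW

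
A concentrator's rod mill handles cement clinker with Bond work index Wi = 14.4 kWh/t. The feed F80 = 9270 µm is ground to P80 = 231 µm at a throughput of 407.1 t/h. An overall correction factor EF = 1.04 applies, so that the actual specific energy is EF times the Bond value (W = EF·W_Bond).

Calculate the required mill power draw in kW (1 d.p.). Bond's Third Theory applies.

W_Bond = 10·Wi·(1/√P₈₀ − 1/√F₈₀)
W = 10·14.4·(1/√231 − 1/√9270) = 10·14.4·(0.055409) = 7.9789 kWh/t
Apply correction: 7.9789 × 1.04 = 8.2980 kWh/t
Power = W × throughput = 8.2980 kWh/t × 407.1 t/h = 3378.1 kW

P = 3378.1 kW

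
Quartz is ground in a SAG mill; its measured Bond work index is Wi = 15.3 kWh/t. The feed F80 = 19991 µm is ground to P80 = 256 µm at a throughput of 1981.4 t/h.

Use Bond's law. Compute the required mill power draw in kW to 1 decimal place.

P = 16803.0 kW

W_Bond = 10·Wi·(1/√P₈₀ − 1/√F₈₀)
W = 10·15.3·(1/√256 − 1/√19991) = 10·15.3·(0.055427) = 8.4804 kWh/t
P = W·T = 8.4804·1981.4 = 16803.0 kW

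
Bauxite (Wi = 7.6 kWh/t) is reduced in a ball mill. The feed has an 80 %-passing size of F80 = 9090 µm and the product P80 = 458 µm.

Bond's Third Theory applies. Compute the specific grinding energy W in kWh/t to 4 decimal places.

W = 2.7541 kWh/t

W = 10·Wi·[P80^(−½) − F80^(−½)]
1/√458 = 0.046727;  1/√9090 = 0.010489
W = 10·7.6·(0.046727 − 0.010489) = 2.7541 kWh/t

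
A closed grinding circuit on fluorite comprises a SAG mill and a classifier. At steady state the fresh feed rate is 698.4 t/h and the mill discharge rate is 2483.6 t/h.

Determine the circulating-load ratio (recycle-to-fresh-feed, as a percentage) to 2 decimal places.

Discharge = new feed + return, hence
R = M − F = 2483.6 − 698.4 = 1785.2 t/h
CL = 100·R/F = 100·1785.2/698.4 = 255.61 %

CL = 255.61 %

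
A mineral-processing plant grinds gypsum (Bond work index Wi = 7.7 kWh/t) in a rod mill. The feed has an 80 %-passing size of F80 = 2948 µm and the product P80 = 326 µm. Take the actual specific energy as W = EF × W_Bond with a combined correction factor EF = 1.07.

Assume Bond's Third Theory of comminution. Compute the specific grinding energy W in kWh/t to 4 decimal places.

Bond:  W = 10 Wi (1/√P − 1/√F)
1/√326 = 0.055385;  1/√2948 = 0.018418
W = 10·7.7·(0.055385 − 0.018418) = 2.8465 kWh/t
Apply correction: 2.8465 × 1.07 = 3.0457 kWh/t

W = 3.0457 kWh/t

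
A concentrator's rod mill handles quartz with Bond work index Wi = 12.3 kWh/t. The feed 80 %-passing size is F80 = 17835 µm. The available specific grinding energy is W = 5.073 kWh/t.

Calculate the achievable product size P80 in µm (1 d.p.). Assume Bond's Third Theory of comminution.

W = 10 Wi (1/√P80 − 1/√F80)  [Bond]
P80^-0.5 = F80^-0.5 + W/(10 Wi)
  = 5.0730/(10·12.3) + 1/√17835 = 0.041244 + 0.007488 = 0.048732
P80 = (1/0.048732)² = 20.5205² = 421.09 µm

P80 = 421.1 µm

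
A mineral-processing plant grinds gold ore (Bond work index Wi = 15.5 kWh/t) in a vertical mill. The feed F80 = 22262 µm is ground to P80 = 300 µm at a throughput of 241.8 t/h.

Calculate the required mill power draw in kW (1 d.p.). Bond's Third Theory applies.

P = 1912.7 kW

Bond: W = 10·Wi·(1/√P80 − 1/√F80)
W = 10·15.5·(1/√300 − 1/√22262) = 10·15.5·(0.051033) = 7.9101 kWh/t
P = W·T = 7.9101·241.8 = 1912.7 kW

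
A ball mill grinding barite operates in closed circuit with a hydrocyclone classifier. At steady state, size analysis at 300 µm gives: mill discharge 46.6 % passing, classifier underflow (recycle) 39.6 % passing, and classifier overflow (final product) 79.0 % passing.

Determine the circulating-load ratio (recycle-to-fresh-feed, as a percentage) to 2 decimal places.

Two-product formula at 300 µm:
r = (o − d)/(d − u)
r = (79.0 − 46.6)/(46.6 − 39.6) = 32.4/7.0 = 4.6286
CL = 100·r = 462.86 %

CL = 462.86 %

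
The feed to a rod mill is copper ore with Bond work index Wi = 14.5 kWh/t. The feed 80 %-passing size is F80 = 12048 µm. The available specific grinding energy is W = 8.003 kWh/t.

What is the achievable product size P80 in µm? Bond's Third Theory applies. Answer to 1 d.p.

W_Bond = 10·Wi·(1/√P₈₀ − 1/√F₈₀)
P80^-0.5 = F80^-0.5 + W/(10 Wi)
  = 8.0030/(10·14.5) + 1/√12048 = 0.055193 + 0.009111 = 0.064304
P80 = (1/0.064304)² = 15.5512² = 241.84 µm

P80 = 241.8 µm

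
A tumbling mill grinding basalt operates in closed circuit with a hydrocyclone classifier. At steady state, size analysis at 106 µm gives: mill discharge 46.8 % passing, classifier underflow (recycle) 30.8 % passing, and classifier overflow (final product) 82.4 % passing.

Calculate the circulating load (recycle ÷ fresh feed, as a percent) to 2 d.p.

Mass balance on the −106 µm fraction:
r = (o − d)/(d − u)
r = (82.4 − 46.8)/(46.8 − 30.8) = 35.6/16.0 = 2.2250
CL = 100·r = 222.50 %

CL = 222.50 %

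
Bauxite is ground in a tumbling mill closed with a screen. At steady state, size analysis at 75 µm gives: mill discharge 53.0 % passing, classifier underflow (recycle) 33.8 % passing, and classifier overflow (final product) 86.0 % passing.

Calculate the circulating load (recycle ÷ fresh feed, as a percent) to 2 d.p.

Mass balance on the −75 µm fraction:
(1+r)·d = r·u + o ⇒ r = (o−d)/(d−u)
r = (86.0 − 53.0)/(53.0 − 33.8) = 33.0/19.2 = 1.7187
CL = 100·r = 171.87 %

CL = 171.87 %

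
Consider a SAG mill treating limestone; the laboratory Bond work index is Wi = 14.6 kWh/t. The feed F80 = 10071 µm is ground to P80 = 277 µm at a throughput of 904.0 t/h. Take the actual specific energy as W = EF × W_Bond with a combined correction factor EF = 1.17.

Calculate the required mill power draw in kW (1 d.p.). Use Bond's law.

W = 10 Wi (P80^-0.5 − F80^-0.5)
W = 10·14.6·(1/√277 − 1/√10071) = 10·14.6·(0.050119) = 7.3174 kWh/t
With EF = 1.17: W = 7.3174·1.17 = 8.5614 kWh/t
Power = W × throughput = 8.5614 kWh/t × 904.0 t/h = 7739.5 kW

P = 7739.5 kW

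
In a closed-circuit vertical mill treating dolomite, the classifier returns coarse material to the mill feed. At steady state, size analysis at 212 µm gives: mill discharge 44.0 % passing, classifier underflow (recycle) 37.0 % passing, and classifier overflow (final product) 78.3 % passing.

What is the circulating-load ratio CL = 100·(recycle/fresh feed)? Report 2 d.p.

CL = 490.00 %

Classifier node, passing 212 µm:
Fd + Rd = Ru + Fo ⇒ R/F = (o−d)/(d−u)
r = (78.3 − 44.0)/(44.0 − 37.0) = 34.3/7.0 = 4.9000
CL = 100·r = 490.00 %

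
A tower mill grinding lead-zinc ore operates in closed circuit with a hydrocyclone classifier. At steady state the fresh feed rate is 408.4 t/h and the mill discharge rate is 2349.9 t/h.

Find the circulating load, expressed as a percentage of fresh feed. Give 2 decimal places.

CL = 475.39 %

Steady state: M = F + R.
R = M − F = 2349.9 − 408.4 = 1941.5 t/h
CL = 100·R/F = 100·1941.5/408.4 = 475.39 %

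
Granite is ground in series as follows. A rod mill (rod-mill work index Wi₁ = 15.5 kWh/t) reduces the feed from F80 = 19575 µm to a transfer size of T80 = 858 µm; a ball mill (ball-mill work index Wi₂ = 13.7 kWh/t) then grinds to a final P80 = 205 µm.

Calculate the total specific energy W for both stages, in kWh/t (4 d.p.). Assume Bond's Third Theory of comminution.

W = 9.0752 kWh/t

W = 10·Wi·[P80^(−½) − F80^(−½)]
Stage 1 (19575→858 µm, Wi₁=15.5): W₁ = 10·15.5·(0.034139 − 0.007147) = 4.1838 kWh/t
Stage 2 (858→205 µm, Wi₂=13.7): W₂ = 10·13.7·(0.069843 − 0.034139) = 4.8914 kWh/t
W = W₁ + W₂ = 4.1838 + 4.8914 = 9.0752 kWh/t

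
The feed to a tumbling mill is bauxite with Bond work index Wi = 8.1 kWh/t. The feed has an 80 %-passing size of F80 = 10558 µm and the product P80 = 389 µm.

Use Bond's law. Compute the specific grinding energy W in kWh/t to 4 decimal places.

W = 3.3186 kWh/t

W_Bond = 10·Wi·(1/√P₈₀ − 1/√F₈₀)
1/√389 = 0.050702;  1/√10558 = 0.009732
W = 10·8.1·(0.050702 − 0.009732) = 3.3186 kWh/t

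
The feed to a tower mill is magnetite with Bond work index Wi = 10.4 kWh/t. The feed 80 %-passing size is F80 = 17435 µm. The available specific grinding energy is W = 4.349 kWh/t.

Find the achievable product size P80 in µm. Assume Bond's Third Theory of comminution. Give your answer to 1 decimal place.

P80 = 409.9 µm

W_Bond = 10·Wi·(1/√P₈₀ − 1/√F₈₀)
1/√P80 = 1/√F80 + W/(10·Wi)
  = 4.3490/(10·10.4) + 1/√17435 = 0.041817 + 0.007573 = 0.049391
P80 = (1/0.049391)² = 20.2467² = 409.93 µm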